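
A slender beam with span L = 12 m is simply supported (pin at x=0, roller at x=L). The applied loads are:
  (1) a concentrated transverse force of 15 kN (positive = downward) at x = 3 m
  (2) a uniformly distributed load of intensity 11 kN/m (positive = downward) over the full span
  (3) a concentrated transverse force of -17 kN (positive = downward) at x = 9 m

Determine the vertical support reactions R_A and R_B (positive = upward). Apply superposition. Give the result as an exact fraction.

R_A = 73 kN, R_B = 57 kN

Load 1 — point force P=15 kN at a=3 m (b=L-a=9):
  R_A = Pb/L = 15·9/12 = 45/4 kN
  R_B = Pa/L = 15·3/12 = 15/4 kN
Load 2 — uniform load w=11 kN/m over full span:
  R_A = wL/2 = 11·12/2 = 66 kN
  R_B = wL/2 = 11·12/2 = 66 kN
Load 3 — point force P=-17 kN at a=9 m (b=L-a=3):
  R_A = Pb/L = (-17)·3/12 = -17/4 kN
  R_B = Pa/L = (-17)·9/12 = -51/4 kN
Superposition: R_A = 73 kN, R_B = 57 kN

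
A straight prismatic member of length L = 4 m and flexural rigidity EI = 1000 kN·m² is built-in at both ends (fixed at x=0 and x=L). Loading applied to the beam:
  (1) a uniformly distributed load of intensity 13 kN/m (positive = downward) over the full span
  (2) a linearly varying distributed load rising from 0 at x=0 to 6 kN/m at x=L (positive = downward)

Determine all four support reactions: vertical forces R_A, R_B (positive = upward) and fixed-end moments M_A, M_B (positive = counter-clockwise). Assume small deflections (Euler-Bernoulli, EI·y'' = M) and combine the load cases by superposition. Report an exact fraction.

Load 1 — uniform load w=13 kN/m over full span:
  R_A = wL/2 = 13·4/2 = 26 kN
  M_A = wL²/12 = 13·4²/12 = 52/3 kN·m
  R_B = wL/2 = 13·4/2 = 26 kN
  M_B = -wL²/12 = -13·4²/12 = -52/3 kN·m
Load 2 — triangular load w₀=6 kN/m (0→w₀ over full span):
  R_A = 3w₀L/20 = 3·6·4/20 = 18/5 kN
  M_A = w₀L²/30 = 6·4²/30 = 16/5 kN·m
  R_B = 7w₀L/20 = 7·6·4/20 = 42/5 kN
  M_B = -w₀L²/20 = -6·4²/20 = -24/5 kN·m
Superposition: R_A = 148/5 kN, M_A = 308/15 kN·m, R_B = 172/5 kN, M_B = -332/15 kN·m

R_A = 148/5 kN, M_A = 308/15 kN·m, R_B = 172/5 kN, M_B = -332/15 kN·m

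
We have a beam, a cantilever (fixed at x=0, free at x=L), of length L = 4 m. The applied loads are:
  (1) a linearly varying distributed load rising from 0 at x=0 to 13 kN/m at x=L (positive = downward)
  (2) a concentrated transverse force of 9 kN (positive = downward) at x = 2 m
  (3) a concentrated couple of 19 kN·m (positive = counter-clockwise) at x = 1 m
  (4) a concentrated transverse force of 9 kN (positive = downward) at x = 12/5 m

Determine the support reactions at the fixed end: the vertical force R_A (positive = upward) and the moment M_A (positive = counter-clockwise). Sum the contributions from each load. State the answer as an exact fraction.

Load 1 — triangular load w₀=13 kN/m (0→w₀ over full span):
  R_A = w₀L/2 = 13·4/2 = 26 kN
  M_A = w₀L²/3 = 13·4²/3 = 208/3 kN·m
Load 2 — point force P=9 kN at a=2 m (b=L-a=2):
  R_A = P = 9 kN
  M_A = Pa = 9·2 = 18 kN·m
Load 3 — applied couple M₀=19 kN·m at a=1 m (b=L-a=3):
  R_A = 0 kN
  M_A = -M₀ = -19 kN·m
Load 4 — point force P=9 kN at a=12/5 m (b=L-a=8/5):
  R_A = P = 9 kN
  M_A = Pa = 9·(12/5) = 108/5 kN·m
Superposition: R_A = 44 kN, M_A = 1349/15 kN·m

R_A = 44 kN, M_A = 1349/15 kN·m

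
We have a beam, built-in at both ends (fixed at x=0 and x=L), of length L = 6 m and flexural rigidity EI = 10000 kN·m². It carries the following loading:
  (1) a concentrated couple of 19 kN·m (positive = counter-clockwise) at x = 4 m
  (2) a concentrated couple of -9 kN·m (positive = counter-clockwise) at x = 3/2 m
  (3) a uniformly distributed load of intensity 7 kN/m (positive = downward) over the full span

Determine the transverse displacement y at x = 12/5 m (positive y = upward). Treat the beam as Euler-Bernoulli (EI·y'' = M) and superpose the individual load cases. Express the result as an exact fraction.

Load 1 — applied couple M₀=19 kN·m at a=4 m (b=L-a=2):
  y_1 = (R_Ax³/6 - M_Ax²/2)/EI  [x≤a] with R_A=38/9, M_A=19/3 = ((38/9)·(12/5)³/6 - (19/3)·(12/5)²/2)/10000 = -133/156250 m
Load 2 — applied couple M₀=-9 kN·m at a=3/2 m (b=L-a=9/2):
  y_2 = (R_Ax³/6 - M_Ax²/2 - M₀(x-a)²/2)/EI  [x>a] with R_A=-27/16, M_A=27/16 = ((-27/16)·(12/5)³/6 - (27/16)·(12/5)²/2 - (-9)·((12/5)-(3/2))²/2)/10000 = -5103/10000000 m
Load 3 — uniform load w=7 kN/m over full span:
  y_3 = -wx²(L-x)²/(24EI) = -7·(12/5)²·(6-(12/5))²/(24·10000) = -1701/781250 m
Superposition: y = Σ y_i = -176939/50000000 m ≈ -0.003539 m

y(12/5) = -176939/50000000 m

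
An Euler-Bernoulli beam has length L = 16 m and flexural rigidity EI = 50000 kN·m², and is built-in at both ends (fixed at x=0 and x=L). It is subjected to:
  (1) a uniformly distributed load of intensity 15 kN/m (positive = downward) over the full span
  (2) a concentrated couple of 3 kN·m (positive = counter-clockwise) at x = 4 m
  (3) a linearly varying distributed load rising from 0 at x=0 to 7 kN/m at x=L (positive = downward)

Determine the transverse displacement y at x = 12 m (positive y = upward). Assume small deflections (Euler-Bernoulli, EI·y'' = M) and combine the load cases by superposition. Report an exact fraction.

Load 1 — uniform load w=15 kN/m over full span:
  y_1 = -wx²(L-x)²/(24EI) = -15·12²·(16-12)²/(24·50000) = -18/625 m
Load 2 — applied couple M₀=3 kN·m at a=4 m (b=L-a=12):
  y_2 = (R_Ax³/6 - M_Ax²/2 - M₀(x-a)²/2)/EI  [x>a] with R_A=27/128, M_A=-9/16 = ((27/128)·12³/6 - (-9/16)·12²/2 - 3·(12-4)²/2)/50000 = 21/200000 m
Load 3 — triangular load w₀=7 kN/m (0→w₀ over full span):
  y_3 = -w₀x²(L-x)²(x+2L)/(120LEI) = -7·12²·(16-12)²·(12+2·16)/(120·16·50000) = -231/31250 m
Superposition: y = Σ y_i = -36087/1000000 m ≈ -0.036087 m

y(12) = -36087/1000000 m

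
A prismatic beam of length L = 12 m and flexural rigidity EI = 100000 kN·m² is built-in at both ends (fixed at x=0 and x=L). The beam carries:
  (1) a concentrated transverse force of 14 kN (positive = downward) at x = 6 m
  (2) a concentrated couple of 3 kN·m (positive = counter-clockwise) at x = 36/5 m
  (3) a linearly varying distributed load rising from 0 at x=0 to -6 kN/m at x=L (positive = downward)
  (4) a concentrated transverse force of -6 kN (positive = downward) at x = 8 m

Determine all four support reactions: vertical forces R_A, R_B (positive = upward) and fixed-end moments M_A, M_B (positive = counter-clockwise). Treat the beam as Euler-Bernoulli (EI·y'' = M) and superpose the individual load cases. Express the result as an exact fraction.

Load 1 — point force P=14 kN at a=6 m (b=L-a=6):
  R_A = Pb²(3a+b)/L³ = 14·6²·(3·6+6)/12³ = 7 kN
  M_A = Pab²/L² = 14·6·6²/12² = 21 kN·m
  R_B = Pa²(a+3b)/L³ = 14·6²·(6+3·6)/12³ = 7 kN
  M_B = -Pa²b/L² = -14·6²·6/12² = -21 kN·m
Load 2 — applied couple M₀=3 kN·m at a=36/5 m (b=L-a=24/5):
  R_A = 6M₀ab/L³ = 6·3·(36/5)·(24/5)/12³ = 9/25 kN
  M_A = M₀b(2a-b)/L² = 3·(24/5)·(2·(36/5)-(24/5))/12² = 24/25 kN·m
  R_B = -6M₀ab/L³ = -6·3·(36/5)·(24/5)/12³ = -9/25 kN
  M_B = M₀a(2b-a)/L² = 3·(36/5)·(2·(24/5)-(36/5))/12² = 9/25 kN·m
Load 3 — triangular load w₀=-6 kN/m (0→w₀ over full span):
  R_A = 3w₀L/20 = 3·(-6)·12/20 = -54/5 kN
  M_A = w₀L²/30 = (-6)·12²/30 = -144/5 kN·m
  R_B = 7w₀L/20 = 7·(-6)·12/20 = -126/5 kN
  M_B = -w₀L²/20 = -(-6)·12²/20 = 216/5 kN·m
Load 4 — point force P=-6 kN at a=8 m (b=L-a=4):
  R_A = Pb²(3a+b)/L³ = (-6)·4²·(3·8+4)/12³ = -14/9 kN
  M_A = Pab²/L² = (-6)·8·4²/12² = -16/3 kN·m
  R_B = Pa²(a+3b)/L³ = (-6)·8²·(8+3·4)/12³ = -40/9 kN
  M_B = -Pa²b/L² = -(-6)·8²·4/12² = 32/3 kN·m
Superposition: R_A = -1124/225 kN, M_A = -913/75 kN·m, R_B = -5176/225 kN, M_B = 2492/75 kN·m

R_A = -1124/225 kN, M_A = -913/75 kN·m, R_B = -5176/225 kN, M_B = 2492/75 kN·m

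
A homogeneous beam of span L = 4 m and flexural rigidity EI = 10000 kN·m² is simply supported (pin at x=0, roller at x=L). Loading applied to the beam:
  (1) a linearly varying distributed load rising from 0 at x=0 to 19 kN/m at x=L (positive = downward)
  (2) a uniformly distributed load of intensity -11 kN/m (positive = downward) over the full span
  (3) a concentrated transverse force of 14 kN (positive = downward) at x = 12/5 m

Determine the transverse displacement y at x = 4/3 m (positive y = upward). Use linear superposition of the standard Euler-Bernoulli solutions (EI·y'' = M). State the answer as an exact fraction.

y(4/3) = -53156/56953125 m

Load 1 — triangular load w₀=19 kN/m (0→w₀ over full span):
  y_1 = -w₀x(7L⁴-10L²x²+3x⁴)/(360LEI) = -19·(4/3)·(7·4⁴-10·4²·(4/3)²+3·(4/3)⁴)/(360·4·10000) = -1216/455625 m
Load 2 — uniform load w=-11 kN/m over full span:
  y_2 = -wx(L³-2Lx²+x³)/(24EI) = -(-11)·(4/3)·(4³-2·4·(4/3)²+(4/3)³)/(24·10000) = 484/151875 m
Load 3 — point force P=14 kN at a=12/5 m (b=L-a=8/5):
  y_3 = -Pbx(L²-b²-x²)/(6LEI)  [x≤a] = -14·(8/5)·(4/3)·(4²-(8/5)²-(4/3)²)/(6·4·10000) = -9184/6328125 m
Superposition: y = Σ y_i = -53156/56953125 m ≈ -0.000933 m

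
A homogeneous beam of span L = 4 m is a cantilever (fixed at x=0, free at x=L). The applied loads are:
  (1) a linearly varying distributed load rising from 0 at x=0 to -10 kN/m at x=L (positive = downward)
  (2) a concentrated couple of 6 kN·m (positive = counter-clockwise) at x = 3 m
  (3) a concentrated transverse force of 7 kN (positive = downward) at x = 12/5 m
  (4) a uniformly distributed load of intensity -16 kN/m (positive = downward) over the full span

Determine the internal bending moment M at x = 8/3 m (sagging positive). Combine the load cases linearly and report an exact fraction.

Load 1 — triangular load w₀=-10 kN/m (0→w₀ over full span):
  M_1 = w₀Lx/2 - w₀L²/3 - w₀x³/(6L) = (-10)·4·(8/3)/2 - (-10)·4²/3 - (-10)·(8/3)³/(6·4) = 640/81 kN·m
Load 2 — applied couple M₀=6 kN·m at a=3 m (b=L-a=1):
  M_2 = M₀  [x≤a] = 6 = 6 kN·m
Load 3 — point force P=7 kN at a=12/5 m (b=L-a=8/5):
  M_3 = 0  [x>a] = 0 kN·m
Load 4 — uniform load w=-16 kN/m over full span:
  M_4 = -w(L-x)²/2 = -(-16)·(4-(8/3))²/2 = 128/9 kN·m
Superposition: M = Σ M_i = 2278/81 kN·m ≈ 28.123457 kN·m

M(8/3) = 2278/81 kN·m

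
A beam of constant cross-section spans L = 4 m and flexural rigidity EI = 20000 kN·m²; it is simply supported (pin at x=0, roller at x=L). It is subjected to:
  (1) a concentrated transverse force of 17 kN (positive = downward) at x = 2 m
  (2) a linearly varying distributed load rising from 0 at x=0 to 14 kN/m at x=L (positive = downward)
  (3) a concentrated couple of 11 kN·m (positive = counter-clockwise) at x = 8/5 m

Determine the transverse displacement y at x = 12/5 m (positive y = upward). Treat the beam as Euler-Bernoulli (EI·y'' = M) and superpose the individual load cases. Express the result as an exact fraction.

Load 1 — point force P=17 kN at a=2 m (b=L-a=2):
  y_1 = -Pa(L-x)(2Lx-a²-x²)/(6LEI)  [x>a] = -17·2·(4-(12/5))·(2·4·(12/5)-2²-(12/5)²)/(6·4·20000) = -1003/937500 m
Load 2 — triangular load w₀=14 kN/m (0→w₀ over full span):
  y_2 = -w₀x(7L⁴-10L²x²+3x⁴)/(360LEI) = -14·(12/5)·(7·4⁴-10·4²·(12/5)²+3·(12/5)⁴)/(360·4·20000) = -33152/29296875 m
Load 3 — applied couple M₀=11 kN·m at a=8/5 m (b=L-a=12/5):
  y_3 = (M₀x³/(6L)-M₀(x-a)²/2+C₁x)/EI  [x>a] with C₁=M₀(3b²-L²)/(6L)=44/75 = (11·(12/5)³/(6·4)-11·((12/5)-(8/5))²/2+(44/75)·(12/5))/20000 = 33/156250 m
Superposition: y = Σ y_i = -233233/117187500 m ≈ -0.001990 m

y(12/5) = -233233/117187500 m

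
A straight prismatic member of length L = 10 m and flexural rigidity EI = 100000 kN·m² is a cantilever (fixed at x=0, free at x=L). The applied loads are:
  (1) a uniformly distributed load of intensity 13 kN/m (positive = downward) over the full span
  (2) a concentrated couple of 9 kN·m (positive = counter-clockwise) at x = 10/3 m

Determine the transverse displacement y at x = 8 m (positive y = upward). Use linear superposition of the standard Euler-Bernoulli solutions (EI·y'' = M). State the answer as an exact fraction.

Load 1 — uniform load w=13 kN/m over full span:
  y_1 = -wx²(x²-4Lx+6L²)/(24EI) = -13·8²·(8²-4·10·8+6·10²)/(24·100000) = -1118/9375 m
Load 2 — applied couple M₀=9 kN·m at a=10/3 m (b=L-a=20/3):
  y_2 = M₀a(2x-a)/(2EI)  [x>a] = 9·(10/3)·(2·8-(10/3))/(2·100000) = 19/10000 m
Superposition: y = Σ y_i = -17603/150000 m ≈ -0.117353 m

y(8) = -17603/150000 m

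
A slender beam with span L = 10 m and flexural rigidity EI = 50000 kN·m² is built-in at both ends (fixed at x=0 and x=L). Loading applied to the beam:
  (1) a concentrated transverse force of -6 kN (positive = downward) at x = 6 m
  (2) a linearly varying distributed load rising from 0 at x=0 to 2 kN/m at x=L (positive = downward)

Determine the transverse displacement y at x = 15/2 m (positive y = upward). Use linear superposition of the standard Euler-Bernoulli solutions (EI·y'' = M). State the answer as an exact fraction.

Load 1 — point force P=-6 kN at a=6 m (b=L-a=4):
  y_1 = -Pa²(L-x)²(3bL-(3b+a)(L-x))/(6L³EI)  [x>a] = -(-6)·6²·(10-(15/2))²·(3·4·10-(3·4+6)·(10-(15/2)))/(6·10³·50000) = 27/80000 m
Load 2 — triangular load w₀=2 kN/m (0→w₀ over full span):
  y_2 = -w₀x²(L-x)²(x+2L)/(120LEI) = -2·(15/2)²·(10-(15/2))²·((15/2)+2·10)/(120·10·50000) = -33/102400 m
Superposition: y = Σ y_i = 39/2560000 m ≈ 0.000015 m

y(15/2) = 39/2560000 m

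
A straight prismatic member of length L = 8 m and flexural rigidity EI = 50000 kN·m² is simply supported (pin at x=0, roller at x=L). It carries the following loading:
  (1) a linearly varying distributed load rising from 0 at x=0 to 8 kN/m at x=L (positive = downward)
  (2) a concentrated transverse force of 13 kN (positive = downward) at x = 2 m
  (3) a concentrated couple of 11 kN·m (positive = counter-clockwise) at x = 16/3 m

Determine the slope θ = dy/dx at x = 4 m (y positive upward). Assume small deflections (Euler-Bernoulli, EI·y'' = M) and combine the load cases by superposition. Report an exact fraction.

Load 1 — triangular load w₀=8 kN/m (0→w₀ over full span):
  θ_1 = -w₀(7L⁴-30L²x²+15x⁴)/(360LEI) = -8·(7·8⁴-30·8²·4²+15·4⁴)/(360·8·50000) = -14/140625 rad
Load 2 — point force P=13 kN at a=2 m (b=L-a=6):
  θ_2 = -Pa(2L²-6Lx+3x²+a²)/(6LEI)  [x>a] = -13·2·(2·8²-6·8·4+3·4²+2²)/(6·8·50000) = 13/100000 rad
Load 3 — applied couple M₀=11 kN·m at a=16/3 m (b=L-a=8/3):
  θ_3 = (M₀x²/(2L)+C₁)/EI  [x≤a] with C₁=M₀(3b²-L²)/(6L)=-88/9 = (11·4²/(2·8)+(-88/9))/50000 = 11/450000 rad
Superposition: θ = Σ θ_i = 247/4500000 rad ≈ 0.000055 rad

θ(4) = 247/4500000 rad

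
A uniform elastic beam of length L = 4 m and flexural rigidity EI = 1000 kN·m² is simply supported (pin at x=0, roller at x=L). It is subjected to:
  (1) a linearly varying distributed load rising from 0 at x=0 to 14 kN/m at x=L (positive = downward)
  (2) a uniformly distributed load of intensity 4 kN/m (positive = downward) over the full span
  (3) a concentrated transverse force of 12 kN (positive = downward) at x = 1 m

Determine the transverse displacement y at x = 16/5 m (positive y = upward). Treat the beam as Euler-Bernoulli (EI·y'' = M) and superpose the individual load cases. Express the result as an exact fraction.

y(16/5) = -661601/23437500 m

Load 1 — triangular load w₀=14 kN/m (0→w₀ over full span):
  y_1 = -w₀x(7L⁴-10L²x²+3x⁴)/(360LEI) = -14·(16/5)·(7·4⁴-10·4²·(16/5)²+3·(16/5)⁴)/(360·4·1000) = -28448/1953125 m
Load 2 — uniform load w=4 kN/m over full span:
  y_2 = -wx(L³-2Lx²+x³)/(24EI) = -4·(16/5)·(4³-2·4·(16/5)²+(16/5)³)/(24·1000) = -1856/234375 m
Load 3 — point force P=12 kN at a=1 m (b=L-a=3):
  y_3 = -Pa(L-x)(2Lx-a²-x²)/(6LEI)  [x>a] = -12·1·(4-(16/5))·(2·4·(16/5)-1²-(16/5)²)/(6·4·1000) = -359/62500 m
Superposition: y = Σ y_i = -661601/23437500 m ≈ -0.028228 m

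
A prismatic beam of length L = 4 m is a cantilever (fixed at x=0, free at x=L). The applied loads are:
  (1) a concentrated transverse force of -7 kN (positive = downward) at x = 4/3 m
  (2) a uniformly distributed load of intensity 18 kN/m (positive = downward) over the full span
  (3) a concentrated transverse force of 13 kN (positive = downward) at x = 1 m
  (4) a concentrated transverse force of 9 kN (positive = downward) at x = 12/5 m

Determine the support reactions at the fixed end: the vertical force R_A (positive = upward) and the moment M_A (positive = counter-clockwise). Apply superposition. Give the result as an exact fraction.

R_A = 87 kN, M_A = 2539/15 kN·m

Load 1 — point force P=-7 kN at a=4/3 m (b=L-a=8/3):
  R_A = P = (-7) = -7 kN
  M_A = Pa = (-7)·(4/3) = -28/3 kN·m
Load 2 — uniform load w=18 kN/m over full span:
  R_A = wL = 18·4 = 72 kN
  M_A = wL²/2 = 18·4²/2 = 144 kN·m
Load 3 — point force P=13 kN at a=1 m (b=L-a=3):
  R_A = P = 13 kN
  M_A = Pa = 13·1 = 13 kN·m
Load 4 — point force P=9 kN at a=12/5 m (b=L-a=8/5):
  R_A = P = 9 kN
  M_A = Pa = 9·(12/5) = 108/5 kN·m
Superposition: R_A = 87 kN, M_A = 2539/15 kN·m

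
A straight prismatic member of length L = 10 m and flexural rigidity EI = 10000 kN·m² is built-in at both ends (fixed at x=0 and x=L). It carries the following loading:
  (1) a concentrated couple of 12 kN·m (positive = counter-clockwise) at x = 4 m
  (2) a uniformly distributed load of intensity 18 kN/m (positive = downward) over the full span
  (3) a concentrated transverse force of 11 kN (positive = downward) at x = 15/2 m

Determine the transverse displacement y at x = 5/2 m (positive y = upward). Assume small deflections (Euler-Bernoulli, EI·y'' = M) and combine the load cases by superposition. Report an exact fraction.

y(5/2) = -3383/122880 m

Load 1 — applied couple M₀=12 kN·m at a=4 m (b=L-a=6):
  y_1 = (R_Ax³/6 - M_Ax²/2)/EI  [x≤a] with R_A=216/125, M_A=36/25 = ((216/125)·(5/2)³/6 - (36/25)·(5/2)²/2)/10000 = 0 m
Load 2 — uniform load w=18 kN/m over full span:
  y_2 = -wx²(L-x)²/(24EI) = -18·(5/2)²·(10-(5/2))²/(24·10000) = -27/1024 m
Load 3 — point force P=11 kN at a=15/2 m (b=L-a=5/2):
  y_3 = -Pb²x²(3aL-(3a+b)x)/(6L³EI)  [x≤a] = -11·(5/2)²·(5/2)²·(3·(15/2)·10-(3·(15/2)+(5/2))·(5/2))/(6·10³·10000) = -143/122880 m
Superposition: y = Σ y_i = -3383/122880 m ≈ -0.027531 m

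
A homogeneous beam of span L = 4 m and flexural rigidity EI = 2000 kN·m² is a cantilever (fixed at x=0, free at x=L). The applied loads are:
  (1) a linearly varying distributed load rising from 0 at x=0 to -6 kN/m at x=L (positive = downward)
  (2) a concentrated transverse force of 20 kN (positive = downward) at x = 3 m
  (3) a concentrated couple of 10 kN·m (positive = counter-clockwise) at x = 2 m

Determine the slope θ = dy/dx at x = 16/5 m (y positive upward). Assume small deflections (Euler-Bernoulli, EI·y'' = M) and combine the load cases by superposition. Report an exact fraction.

Load 1 — triangular load w₀=-6 kN/m (0→w₀ over full span):
  θ_1 = (w₀Lx²/4-w₀L²x/3-w₀x⁴/(24L))/EI = ((-6)·4·(16/5)²/4-(-6)·4²·(16/5)/3-(-6)·(16/5)⁴/(24·4))/2000 = 1856/78125 rad
Load 2 — point force P=20 kN at a=3 m (b=L-a=1):
  θ_2 = -Pa²/(2EI)  [x>a] = -20·3²/(2·2000) = -9/200 rad
Load 3 — applied couple M₀=10 kN·m at a=2 m (b=L-a=2):
  θ_3 = M₀a/EI  [x>a] = 10·2/2000 = 1/100 rad
Superposition: θ = Σ θ_i = -7027/625000 rad ≈ -0.011243 rad

θ(16/5) = -7027/625000 rad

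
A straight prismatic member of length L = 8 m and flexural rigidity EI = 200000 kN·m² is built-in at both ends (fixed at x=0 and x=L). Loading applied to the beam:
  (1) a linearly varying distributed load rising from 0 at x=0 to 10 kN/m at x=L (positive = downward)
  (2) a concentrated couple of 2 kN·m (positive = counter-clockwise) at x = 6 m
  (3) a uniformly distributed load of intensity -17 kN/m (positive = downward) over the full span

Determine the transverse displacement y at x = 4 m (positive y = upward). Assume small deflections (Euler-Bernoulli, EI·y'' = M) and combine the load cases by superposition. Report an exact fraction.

Load 1 — triangular load w₀=10 kN/m (0→w₀ over full span):
  y_1 = -w₀x²(L-x)²(x+2L)/(120LEI) = -10·4²·(8-4)²·(4+2·8)/(120·8·200000) = -1/3750 m
Load 2 — applied couple M₀=2 kN·m at a=6 m (b=L-a=2):
  y_2 = (R_Ax³/6 - M_Ax²/2)/EI  [x≤a] with R_A=9/32, M_A=5/8 = ((9/32)·4³/6 - (5/8)·4²/2)/200000 = -1/100000 m
Load 3 — uniform load w=-17 kN/m over full span:
  y_3 = -wx²(L-x)²/(24EI) = -(-17)·4²·(8-4)²/(24·200000) = 17/18750 m
Superposition: y = Σ y_i = 63/100000 m ≈ 0.000630 m

y(4) = 63/100000 m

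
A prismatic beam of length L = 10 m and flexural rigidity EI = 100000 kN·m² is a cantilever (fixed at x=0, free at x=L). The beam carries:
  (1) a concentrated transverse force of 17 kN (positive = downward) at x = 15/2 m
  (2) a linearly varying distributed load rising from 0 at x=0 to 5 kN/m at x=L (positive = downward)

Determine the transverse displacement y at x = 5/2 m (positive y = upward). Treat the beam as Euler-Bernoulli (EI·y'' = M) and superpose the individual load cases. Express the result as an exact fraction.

Load 1 — point force P=17 kN at a=15/2 m (b=L-a=5/2):
  y_1 = -Px²(3a-x)/(6EI)  [x≤a] = -17·(5/2)²·(3·(15/2)-(5/2))/(6·100000) = -17/4800 m
Load 2 — triangular load w₀=5 kN/m (0→w₀ over full span):
  y_2 = (w₀Lx³/12-w₀L²x²/6-w₀x⁵/(120L))/EI = (5·10·(5/2)³/12-5·10²·(5/2)²/6-5·(5/2)⁵/(120·10))/100000 = -1121/245760 m
Superposition: y = Σ y_i = -3319/409600 m ≈ -0.008103 m

y(5/2) = -3319/409600 m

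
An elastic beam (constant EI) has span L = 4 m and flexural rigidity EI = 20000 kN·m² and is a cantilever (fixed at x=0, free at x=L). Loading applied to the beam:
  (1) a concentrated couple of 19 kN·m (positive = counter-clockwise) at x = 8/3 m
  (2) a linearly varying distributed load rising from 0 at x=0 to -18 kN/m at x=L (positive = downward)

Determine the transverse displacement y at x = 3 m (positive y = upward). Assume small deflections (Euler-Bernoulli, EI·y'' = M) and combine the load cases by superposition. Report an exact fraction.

y(3) = 261761/14400000 m

Load 1 — applied couple M₀=19 kN·m at a=8/3 m (b=L-a=4/3):
  y_1 = M₀a(2x-a)/(2EI)  [x>a] = 19·(8/3)·(2·3-(8/3))/(2·20000) = 19/4500 m
Load 2 — triangular load w₀=-18 kN/m (0→w₀ over full span):
  y_2 = (w₀Lx³/12-w₀L²x²/6-w₀x⁵/(120L))/EI = ((-18)·4·3³/12-(-18)·4²·3²/6-(-18)·3⁵/(120·4))/20000 = 22329/1600000 m
Superposition: y = Σ y_i = 261761/14400000 m ≈ 0.018178 m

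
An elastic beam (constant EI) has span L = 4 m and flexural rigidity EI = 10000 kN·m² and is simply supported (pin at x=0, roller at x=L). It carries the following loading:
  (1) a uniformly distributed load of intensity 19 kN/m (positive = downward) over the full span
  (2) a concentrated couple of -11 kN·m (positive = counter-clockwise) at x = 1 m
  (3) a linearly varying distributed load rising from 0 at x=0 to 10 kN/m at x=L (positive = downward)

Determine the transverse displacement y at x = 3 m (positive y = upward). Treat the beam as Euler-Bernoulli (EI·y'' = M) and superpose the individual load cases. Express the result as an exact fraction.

Load 1 — uniform load w=19 kN/m over full span:
  y_1 = -wx(L³-2Lx²+x³)/(24EI) = -19·3·(4³-2·4·3²+3³)/(24·10000) = -361/80000 m
Load 2 — applied couple M₀=-11 kN·m at a=1 m (b=L-a=3):
  y_2 = (M₀x³/(6L)-M₀(x-a)²/2+C₁x)/EI  [x>a] with C₁=M₀(3b²-L²)/(6L)=-121/24 = ((-11)·3³/(6·4)-(-11)·(3-1)²/2+(-121/24)·3)/10000 = -11/20000 m
Load 3 — triangular load w₀=10 kN/m (0→w₀ over full span):
  y_3 = -w₀x(7L⁴-10L²x²+3x⁴)/(360LEI) = -10·3·(7·4⁴-10·4²·3²+3·3⁴)/(360·4·10000) = -119/96000 m
Superposition: y = Σ y_i = -121/19200 m ≈ -0.006302 m

y(3) = -121/19200 m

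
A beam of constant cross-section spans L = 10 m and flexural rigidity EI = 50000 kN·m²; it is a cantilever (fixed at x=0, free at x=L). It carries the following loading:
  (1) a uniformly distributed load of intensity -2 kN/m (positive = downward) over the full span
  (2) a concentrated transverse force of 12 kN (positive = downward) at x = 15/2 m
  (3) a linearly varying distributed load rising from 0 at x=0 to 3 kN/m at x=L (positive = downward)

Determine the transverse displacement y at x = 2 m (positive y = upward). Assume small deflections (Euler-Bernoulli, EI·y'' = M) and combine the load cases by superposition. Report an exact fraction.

Load 1 — uniform load w=-2 kN/m over full span:
  y_1 = -wx²(x²-4Lx+6L²)/(24EI) = -(-2)·2²·(2²-4·10·2+6·10²)/(24·50000) = 131/37500 m
Load 2 — point force P=12 kN at a=15/2 m (b=L-a=5/2):
  y_2 = -Px²(3a-x)/(6EI)  [x≤a] = -12·2²·(3·(15/2)-2)/(6·50000) = -41/12500 m
Load 3 — triangular load w₀=3 kN/m (0→w₀ over full span):
  y_3 = (w₀Lx³/12-w₀L²x²/6-w₀x⁵/(120L))/EI = (3·10·2³/12-3·10²·2²/6-3·2⁵/(120·10))/50000 = -2251/625000 m
Superposition: y = Σ y_i = -6353/1875000 m ≈ -0.003388 m

y(2) = -6353/1875000 m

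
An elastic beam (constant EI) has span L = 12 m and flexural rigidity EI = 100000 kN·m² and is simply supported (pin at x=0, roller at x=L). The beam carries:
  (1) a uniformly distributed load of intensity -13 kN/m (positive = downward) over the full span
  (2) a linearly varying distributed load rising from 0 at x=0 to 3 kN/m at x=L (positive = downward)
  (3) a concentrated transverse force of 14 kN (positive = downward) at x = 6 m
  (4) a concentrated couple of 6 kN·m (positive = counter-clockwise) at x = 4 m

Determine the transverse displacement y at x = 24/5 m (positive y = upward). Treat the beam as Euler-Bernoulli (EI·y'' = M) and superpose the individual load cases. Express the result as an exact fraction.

Load 1 — uniform load w=-13 kN/m over full span:
  y_1 = -wx(L³-2Lx²+x³)/(24EI) = -(-13)·(24/5)·(12³-2·12·(24/5)²+(24/5)³)/(24·100000) = 65286/1953125 m
Load 2 — triangular load w₀=3 kN/m (0→w₀ over full span):
  y_2 = -w₀x(7L⁴-10L²x²+3x⁴)/(360LEI) = -3·(24/5)·(7·12⁴-10·12²·(24/5)²+3·(24/5)⁴)/(360·12·100000) = -184842/48828125 m
Load 3 — point force P=14 kN at a=6 m (b=L-a=6):
  y_3 = -Pbx(L²-b²-x²)/(6LEI)  [x≤a] = -14·6·(24/5)·(12²-6²-(24/5)²)/(6·12·100000) = -3717/781250 m
Load 4 — applied couple M₀=6 kN·m at a=4 m (b=L-a=8):
  y_4 = (M₀x³/(6L)-M₀(x-a)²/2+C₁x)/EI  [x>a] with C₁=M₀(3b²-L²)/(6L)=4 = (6·(24/5)³/(6·12)-6·((24/5)-4)²/2+4·(24/5))/100000 = 207/781250 m
Superposition: y = Σ y_i = 1227933/48828125 m ≈ 0.025148 m

y(24/5) = 1227933/48828125 m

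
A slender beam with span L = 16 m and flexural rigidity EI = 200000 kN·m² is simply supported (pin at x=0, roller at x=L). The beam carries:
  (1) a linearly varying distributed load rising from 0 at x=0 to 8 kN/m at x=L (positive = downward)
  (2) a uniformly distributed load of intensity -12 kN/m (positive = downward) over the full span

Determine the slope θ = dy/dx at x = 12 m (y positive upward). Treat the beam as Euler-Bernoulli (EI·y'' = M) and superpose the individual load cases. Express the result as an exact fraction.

θ(12) = -2647/562500 rad

Load 1 — triangular load w₀=8 kN/m (0→w₀ over full span):
  θ_1 = -w₀(7L⁴-30L²x²+15x⁴)/(360LEI) = -8·(7·16⁴-30·16²·12²+15·12⁴)/(360·16·200000) = 1313/562500 rad
Load 2 — uniform load w=-12 kN/m over full span:
  θ_2 = -w(L³-6Lx²+4x³)/(24EI) = -(-12)·(16³-6·16·12²+4·12³)/(24·200000) = -22/3125 rad
Superposition: θ = Σ θ_i = -2647/562500 rad ≈ -0.004706 rad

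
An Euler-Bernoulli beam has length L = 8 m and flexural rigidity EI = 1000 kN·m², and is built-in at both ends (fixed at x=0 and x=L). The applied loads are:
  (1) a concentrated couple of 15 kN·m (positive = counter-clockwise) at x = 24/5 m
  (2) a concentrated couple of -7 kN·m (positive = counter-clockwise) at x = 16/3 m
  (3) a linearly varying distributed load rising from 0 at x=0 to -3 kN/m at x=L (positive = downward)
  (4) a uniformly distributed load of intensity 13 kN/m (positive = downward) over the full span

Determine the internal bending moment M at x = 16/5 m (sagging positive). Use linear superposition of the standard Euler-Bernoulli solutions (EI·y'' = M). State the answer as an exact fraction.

Load 1 — applied couple M₀=15 kN·m at a=24/5 m (b=L-a=16/5):
  M_1 = R_Ax - M_A  [x≤a] with R_A=27/10, M_A=24/5 = (27/10)·(16/5) - (24/5) = 96/25 kN·m
Load 2 — applied couple M₀=-7 kN·m at a=16/3 m (b=L-a=8/3):
  M_2 = R_Ax - M_A  [x≤a] with R_A=-7/6, M_A=-7/3 = (-7/6)·(16/5) - (-7/3) = -7/5 kN·m
Load 3 — triangular load w₀=-3 kN/m (0→w₀ over full span):
  M_3 = 3w₀Lx/20 - w₀L²/30 - w₀x³/(6L) = 3·(-3)·8·(16/5)/20 - (-3)·8²/30 - (-3)·(16/5)³/(6·8) = -384/125 kN·m
Load 4 — uniform load w=13 kN/m over full span:
  M_4 = wLx/2 - wL²/12 - wx²/2 = 13·8·(16/5)/2 - 13·8²/12 - 13·(16/5)²/2 = 2288/75 kN·m
Superposition: M = Σ M_i = 11203/375 kN·m ≈ 29.874667 kN·m

M(16/5) = 11203/375 kN·m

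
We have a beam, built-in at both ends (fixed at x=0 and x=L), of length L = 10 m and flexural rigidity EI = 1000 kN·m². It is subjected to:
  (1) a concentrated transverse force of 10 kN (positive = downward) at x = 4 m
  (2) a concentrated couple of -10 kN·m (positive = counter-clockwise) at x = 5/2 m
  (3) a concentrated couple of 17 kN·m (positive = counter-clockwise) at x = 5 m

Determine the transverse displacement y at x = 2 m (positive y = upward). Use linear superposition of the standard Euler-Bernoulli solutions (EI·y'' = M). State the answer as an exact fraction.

Load 1 — point force P=10 kN at a=4 m (b=L-a=6):
  y_1 = -Pb²x²(3aL-(3a+b)x)/(6L³EI)  [x≤a] = -10·6²·2²·(3·4·10-(3·4+6)·2)/(6·10³·1000) = -63/3125 m
Load 2 — applied couple M₀=-10 kN·m at a=5/2 m (b=L-a=15/2):
  y_2 = (R_Ax³/6 - M_Ax²/2)/EI  [x≤a] with R_A=-9/8, M_A=15/8 = ((-9/8)·2³/6 - (15/8)·2²/2)/1000 = -21/4000 m
Load 3 — applied couple M₀=17 kN·m at a=5 m (b=L-a=5):
  y_3 = (R_Ax³/6 - M_Ax²/2)/EI  [x≤a] with R_A=51/20, M_A=17/4 = ((51/20)·2³/6 - (17/4)·2²/2)/1000 = -51/10000 m
Superposition: y = Σ y_i = -3051/100000 m ≈ -0.030510 m

y(2) = -3051/100000 m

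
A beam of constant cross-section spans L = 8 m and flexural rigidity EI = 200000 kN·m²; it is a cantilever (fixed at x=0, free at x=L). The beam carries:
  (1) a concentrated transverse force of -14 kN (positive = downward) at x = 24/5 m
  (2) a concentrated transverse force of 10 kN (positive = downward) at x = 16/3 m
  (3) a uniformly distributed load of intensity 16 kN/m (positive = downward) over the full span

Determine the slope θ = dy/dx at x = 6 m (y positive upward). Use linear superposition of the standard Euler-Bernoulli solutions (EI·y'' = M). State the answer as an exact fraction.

θ(6) = -4658/703125 rad

Load 1 — point force P=-14 kN at a=24/5 m (b=L-a=16/5):
  θ_1 = -Pa²/(2EI)  [x>a] = -(-14)·(24/5)²/(2·200000) = 63/78125 rad
Load 2 — point force P=10 kN at a=16/3 m (b=L-a=8/3):
  θ_2 = -Pa²/(2EI)  [x>a] = -10·(16/3)²/(2·200000) = -4/5625 rad
Load 3 — uniform load w=16 kN/m over full span:
  θ_3 = -wx(x²-3Lx+3L²)/(6EI) = -16·6·(6²-3·8·6+3·8²)/(6·200000) = -21/3125 rad
Superposition: θ = Σ θ_i = -4658/703125 rad ≈ -0.006625 rad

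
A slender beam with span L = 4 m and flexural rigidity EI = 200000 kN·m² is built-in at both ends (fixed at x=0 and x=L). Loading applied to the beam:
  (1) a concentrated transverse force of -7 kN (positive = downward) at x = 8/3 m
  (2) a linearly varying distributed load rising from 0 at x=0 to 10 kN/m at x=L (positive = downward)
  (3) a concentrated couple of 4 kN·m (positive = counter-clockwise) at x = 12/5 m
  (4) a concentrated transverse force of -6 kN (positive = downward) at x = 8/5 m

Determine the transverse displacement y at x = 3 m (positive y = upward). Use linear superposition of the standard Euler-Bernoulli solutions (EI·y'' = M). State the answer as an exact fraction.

y(3) = -341/1296000000 m

Load 1 — point force P=-7 kN at a=8/3 m (b=L-a=4/3):
  y_1 = -Pa²(L-x)²(3bL-(3b+a)(L-x))/(6L³EI)  [x>a] = -(-7)·(8/3)²·(4-3)²·(3·(4/3)·4-(3·(4/3)+(8/3))·(4-3))/(6·4³·200000) = 49/8100000 m
Load 2 — triangular load w₀=10 kN/m (0→w₀ over full span):
  y_2 = -w₀x²(L-x)²(x+2L)/(120LEI) = -10·3²·(4-3)²·(3+2·4)/(120·4·200000) = -33/3200000 m
Load 3 — applied couple M₀=4 kN·m at a=12/5 m (b=L-a=8/5):
  y_3 = (R_Ax³/6 - M_Ax²/2 - M₀(x-a)²/2)/EI  [x>a] with R_A=36/25, M_A=32/25 = ((36/25)·3³/6 - (32/25)·3²/2 - 4·(3-(12/5))²/2)/200000 = 0 m
Load 4 — point force P=-6 kN at a=8/5 m (b=L-a=12/5):
  y_4 = -Pa²(L-x)²(3bL-(3b+a)(L-x))/(6L³EI)  [x>a] = -(-6)·(8/5)²·(4-3)²·(3·(12/5)·4-(3·(12/5)+(8/5))·(4-3))/(6·4³·200000) = 1/250000 m
Superposition: y = Σ y_i = -341/1296000000 m ≈ -0.000000 m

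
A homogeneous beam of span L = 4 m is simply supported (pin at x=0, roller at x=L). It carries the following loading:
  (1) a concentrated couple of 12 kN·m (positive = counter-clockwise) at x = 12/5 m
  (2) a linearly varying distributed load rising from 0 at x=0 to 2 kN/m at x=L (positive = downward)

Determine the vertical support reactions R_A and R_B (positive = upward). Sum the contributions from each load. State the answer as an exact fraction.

Load 1 — applied couple M₀=12 kN·m at a=12/5 m (b=L-a=8/5):
  R_A = M₀/L = 12/4 = 3 kN
  R_B = -M₀/L = -12/4 = -3 kN
Load 2 — triangular load w₀=2 kN/m (0→w₀ over full span):
  R_A = w₀L/6 = 2·4/6 = 4/3 kN
  R_B = w₀L/3 = 2·4/3 = 8/3 kN
Superposition: R_A = 13/3 kN, R_B = -1/3 kN

R_A = 13/3 kN, R_B = -1/3 kN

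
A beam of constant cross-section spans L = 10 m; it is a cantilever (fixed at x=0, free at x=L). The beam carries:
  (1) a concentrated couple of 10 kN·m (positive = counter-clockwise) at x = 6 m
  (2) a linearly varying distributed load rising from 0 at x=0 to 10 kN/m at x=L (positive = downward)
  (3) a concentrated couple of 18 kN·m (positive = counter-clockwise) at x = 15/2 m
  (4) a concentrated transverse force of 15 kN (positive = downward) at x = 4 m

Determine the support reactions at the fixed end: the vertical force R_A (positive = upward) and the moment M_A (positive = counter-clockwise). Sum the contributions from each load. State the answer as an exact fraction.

Load 1 — applied couple M₀=10 kN·m at a=6 m (b=L-a=4):
  R_A = 0 kN
  M_A = -M₀ = -10 kN·m
Load 2 — triangular load w₀=10 kN/m (0→w₀ over full span):
  R_A = w₀L/2 = 10·10/2 = 50 kN
  M_A = w₀L²/3 = 10·10²/3 = 1000/3 kN·m
Load 3 — applied couple M₀=18 kN·m at a=15/2 m (b=L-a=5/2):
  R_A = 0 kN
  M_A = -M₀ = -18 kN·m
Load 4 — point force P=15 kN at a=4 m (b=L-a=6):
  R_A = P = 15 kN
  M_A = Pa = 15·4 = 60 kN·m
Superposition: R_A = 65 kN, M_A = 1096/3 kN·m

R_A = 65 kN, M_A = 1096/3 kN·m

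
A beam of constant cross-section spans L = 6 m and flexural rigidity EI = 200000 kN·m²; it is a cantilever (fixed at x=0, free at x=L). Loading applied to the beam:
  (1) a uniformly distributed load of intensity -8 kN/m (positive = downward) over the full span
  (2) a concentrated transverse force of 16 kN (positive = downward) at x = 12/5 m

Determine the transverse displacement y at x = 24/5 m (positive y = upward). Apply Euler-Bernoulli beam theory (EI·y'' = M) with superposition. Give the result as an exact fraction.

y(24/5) = 7488/1953125 m

Load 1 — uniform load w=-8 kN/m over full span:
  y_1 = -wx²(x²-4Lx+6L²)/(24EI) = -(-8)·(24/5)²·((24/5)²-4·6·(24/5)+6·6²)/(24·200000) = 9288/1953125 m
Load 2 — point force P=16 kN at a=12/5 m (b=L-a=18/5):
  y_2 = -Pa²(3x-a)/(6EI)  [x>a] = -16·(12/5)²·(3·(24/5)-(12/5))/(6·200000) = -72/78125 m
Superposition: y = Σ y_i = 7488/1953125 m ≈ 0.003834 m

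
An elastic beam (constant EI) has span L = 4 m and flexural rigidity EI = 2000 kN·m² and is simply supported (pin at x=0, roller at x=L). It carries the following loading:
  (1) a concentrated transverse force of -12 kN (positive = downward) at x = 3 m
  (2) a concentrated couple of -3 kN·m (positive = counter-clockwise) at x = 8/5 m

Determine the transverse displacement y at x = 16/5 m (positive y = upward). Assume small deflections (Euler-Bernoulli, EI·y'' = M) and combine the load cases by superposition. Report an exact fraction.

y(16/5) = 429/125000 m

Load 1 — point force P=-12 kN at a=3 m (b=L-a=1):
  y_1 = -Pa(L-x)(2Lx-a²-x²)/(6LEI)  [x>a] = -(-12)·3·(4-(16/5))·(2·4·(16/5)-3²-(16/5)²)/(6·4·2000) = 477/125000 m
Load 2 — applied couple M₀=-3 kN·m at a=8/5 m (b=L-a=12/5):
  y_2 = (M₀x³/(6L)-M₀(x-a)²/2+C₁x)/EI  [x>a] with C₁=M₀(3b²-L²)/(6L)=-4/25 = ((-3)·(16/5)³/(6·4)-(-3)·((16/5)-(8/5))²/2+(-4/25)·(16/5))/2000 = -6/15625 m
Superposition: y = Σ y_i = 429/125000 m ≈ 0.003432 m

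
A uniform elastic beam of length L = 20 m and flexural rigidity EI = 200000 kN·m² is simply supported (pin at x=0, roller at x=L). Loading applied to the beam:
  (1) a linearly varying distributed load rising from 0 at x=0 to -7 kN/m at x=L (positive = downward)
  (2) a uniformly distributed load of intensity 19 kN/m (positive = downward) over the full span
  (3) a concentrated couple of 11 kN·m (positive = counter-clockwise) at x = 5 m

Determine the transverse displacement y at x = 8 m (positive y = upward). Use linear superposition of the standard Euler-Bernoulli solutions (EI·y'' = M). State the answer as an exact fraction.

y(8) = -4602199/30000000 m

Load 1 — triangular load w₀=-7 kN/m (0→w₀ over full span):
  y_1 = -w₀x(7L⁴-10L²x²+3x⁴)/(360LEI) = -(-7)·8·(7·20⁴-10·20²·8²+3·8⁴)/(360·20·200000) = 7987/234375 m
Load 2 — uniform load w=19 kN/m over full span:
  y_2 = -wx(L³-2Lx²+x³)/(24EI) = -19·8·(20³-2·20·8²+8³)/(24·200000) = -589/3125 m
Load 3 — applied couple M₀=11 kN·m at a=5 m (b=L-a=15):
  y_3 = (M₀x³/(6L)-M₀(x-a)²/2+C₁x)/EI  [x>a] with C₁=M₀(3b²-L²)/(6L)=605/24 = (11·8³/(6·20)-11·(8-5)²/2+(605/24)·8)/200000 = 1991/2000000 m
Superposition: y = Σ y_i = -4602199/30000000 m ≈ -0.153407 m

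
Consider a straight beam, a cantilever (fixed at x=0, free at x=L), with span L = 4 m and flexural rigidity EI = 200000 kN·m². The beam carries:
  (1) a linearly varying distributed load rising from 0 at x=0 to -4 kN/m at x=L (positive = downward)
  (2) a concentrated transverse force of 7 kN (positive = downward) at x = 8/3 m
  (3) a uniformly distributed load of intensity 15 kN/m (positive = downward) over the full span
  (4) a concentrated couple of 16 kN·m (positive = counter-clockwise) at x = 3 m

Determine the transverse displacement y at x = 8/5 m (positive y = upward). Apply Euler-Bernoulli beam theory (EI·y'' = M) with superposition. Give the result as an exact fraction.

Load 1 — triangular load w₀=-4 kN/m (0→w₀ over full span):
  y_1 = (w₀Lx³/12-w₀L²x²/6-w₀x⁵/(120L))/EI = ((-4)·4·(8/5)³/12-(-4)·4²·(8/5)²/6-(-4)·(8/5)⁵/(120·4))/200000 = 16064/146484375 m
Load 2 — point force P=7 kN at a=8/3 m (b=L-a=4/3):
  y_2 = -Px²(3a-x)/(6EI)  [x≤a] = -7·(8/5)²·(3·(8/3)-(8/5))/(6·200000) = -112/1171875 m
Load 3 — uniform load w=15 kN/m over full span:
  y_3 = -wx²(x²-4Lx+6L²)/(24EI) = -15·(8/5)²·((8/5)²-4·4·(8/5)+6·4²)/(24·200000) = -228/390625 m
Load 4 — applied couple M₀=16 kN·m at a=3 m (b=L-a=1):
  y_4 = M₀x²/(2EI)  [x≤a] = 16·(8/5)²/(2·200000) = 8/78125 m
Superposition: y = Σ y_i = -22812/48828125 m ≈ -0.000467 m

y(8/5) = -22812/48828125 m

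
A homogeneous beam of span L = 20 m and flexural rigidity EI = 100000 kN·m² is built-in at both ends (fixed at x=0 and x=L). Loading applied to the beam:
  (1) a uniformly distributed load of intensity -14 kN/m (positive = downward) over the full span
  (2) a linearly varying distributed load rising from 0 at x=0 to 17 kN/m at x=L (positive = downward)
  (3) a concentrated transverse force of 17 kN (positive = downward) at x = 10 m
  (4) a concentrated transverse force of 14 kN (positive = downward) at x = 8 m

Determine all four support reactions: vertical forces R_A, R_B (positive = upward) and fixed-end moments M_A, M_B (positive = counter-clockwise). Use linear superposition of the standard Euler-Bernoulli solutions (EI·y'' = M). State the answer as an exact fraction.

R_A = -17857/250 kN, M_A = -7859/50 kN·m, R_B = -1893/250 kN, M_B = 8593/150 kN·m

Load 1 — uniform load w=-14 kN/m over full span:
  R_A = wL/2 = (-14)·20/2 = -140 kN
  M_A = wL²/12 = (-14)·20²/12 = -1400/3 kN·m
  R_B = wL/2 = (-14)·20/2 = -140 kN
  M_B = -wL²/12 = -(-14)·20²/12 = 1400/3 kN·m
Load 2 — triangular load w₀=17 kN/m (0→w₀ over full span):
  R_A = 3w₀L/20 = 3·17·20/20 = 51 kN
  M_A = w₀L²/30 = 17·20²/30 = 680/3 kN·m
  R_B = 7w₀L/20 = 7·17·20/20 = 119 kN
  M_B = -w₀L²/20 = -17·20²/20 = -340 kN·m
Load 3 — point force P=17 kN at a=10 m (b=L-a=10):
  R_A = Pb²(3a+b)/L³ = 17·10²·(3·10+10)/20³ = 17/2 kN
  M_A = Pab²/L² = 17·10·10²/20² = 85/2 kN·m
  R_B = Pa²(a+3b)/L³ = 17·10²·(10+3·10)/20³ = 17/2 kN
  M_B = -Pa²b/L² = -17·10²·10/20² = -85/2 kN·m
Load 4 — point force P=14 kN at a=8 m (b=L-a=12):
  R_A = Pb²(3a+b)/L³ = 14·12²·(3·8+12)/20³ = 1134/125 kN
  M_A = Pab²/L² = 14·8·12²/20² = 1008/25 kN·m
  R_B = Pa²(a+3b)/L³ = 14·8²·(8+3·12)/20³ = 616/125 kN
  M_B = -Pa²b/L² = -14·8²·12/20² = -672/25 kN·m
Superposition: R_A = -17857/250 kN, M_A = -7859/50 kN·m, R_B = -1893/250 kN, M_B = 8593/150 kN·m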